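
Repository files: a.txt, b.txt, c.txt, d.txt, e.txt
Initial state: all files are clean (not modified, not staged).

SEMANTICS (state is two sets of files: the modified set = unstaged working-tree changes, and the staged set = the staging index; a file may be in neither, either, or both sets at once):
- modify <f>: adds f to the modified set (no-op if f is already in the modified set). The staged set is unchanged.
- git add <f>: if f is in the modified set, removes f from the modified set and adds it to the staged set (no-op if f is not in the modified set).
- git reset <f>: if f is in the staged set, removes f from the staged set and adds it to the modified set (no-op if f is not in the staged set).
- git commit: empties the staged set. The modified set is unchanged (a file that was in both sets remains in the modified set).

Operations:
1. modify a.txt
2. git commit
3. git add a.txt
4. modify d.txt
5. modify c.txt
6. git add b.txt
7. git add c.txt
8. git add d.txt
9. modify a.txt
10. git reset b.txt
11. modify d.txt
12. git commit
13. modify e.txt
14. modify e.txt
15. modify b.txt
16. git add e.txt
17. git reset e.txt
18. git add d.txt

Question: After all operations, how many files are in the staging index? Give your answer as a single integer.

Answer: 1

Derivation:
After op 1 (modify a.txt): modified={a.txt} staged={none}
After op 2 (git commit): modified={a.txt} staged={none}
After op 3 (git add a.txt): modified={none} staged={a.txt}
After op 4 (modify d.txt): modified={d.txt} staged={a.txt}
After op 5 (modify c.txt): modified={c.txt, d.txt} staged={a.txt}
After op 6 (git add b.txt): modified={c.txt, d.txt} staged={a.txt}
After op 7 (git add c.txt): modified={d.txt} staged={a.txt, c.txt}
After op 8 (git add d.txt): modified={none} staged={a.txt, c.txt, d.txt}
After op 9 (modify a.txt): modified={a.txt} staged={a.txt, c.txt, d.txt}
After op 10 (git reset b.txt): modified={a.txt} staged={a.txt, c.txt, d.txt}
After op 11 (modify d.txt): modified={a.txt, d.txt} staged={a.txt, c.txt, d.txt}
After op 12 (git commit): modified={a.txt, d.txt} staged={none}
After op 13 (modify e.txt): modified={a.txt, d.txt, e.txt} staged={none}
After op 14 (modify e.txt): modified={a.txt, d.txt, e.txt} staged={none}
After op 15 (modify b.txt): modified={a.txt, b.txt, d.txt, e.txt} staged={none}
After op 16 (git add e.txt): modified={a.txt, b.txt, d.txt} staged={e.txt}
After op 17 (git reset e.txt): modified={a.txt, b.txt, d.txt, e.txt} staged={none}
After op 18 (git add d.txt): modified={a.txt, b.txt, e.txt} staged={d.txt}
Final staged set: {d.txt} -> count=1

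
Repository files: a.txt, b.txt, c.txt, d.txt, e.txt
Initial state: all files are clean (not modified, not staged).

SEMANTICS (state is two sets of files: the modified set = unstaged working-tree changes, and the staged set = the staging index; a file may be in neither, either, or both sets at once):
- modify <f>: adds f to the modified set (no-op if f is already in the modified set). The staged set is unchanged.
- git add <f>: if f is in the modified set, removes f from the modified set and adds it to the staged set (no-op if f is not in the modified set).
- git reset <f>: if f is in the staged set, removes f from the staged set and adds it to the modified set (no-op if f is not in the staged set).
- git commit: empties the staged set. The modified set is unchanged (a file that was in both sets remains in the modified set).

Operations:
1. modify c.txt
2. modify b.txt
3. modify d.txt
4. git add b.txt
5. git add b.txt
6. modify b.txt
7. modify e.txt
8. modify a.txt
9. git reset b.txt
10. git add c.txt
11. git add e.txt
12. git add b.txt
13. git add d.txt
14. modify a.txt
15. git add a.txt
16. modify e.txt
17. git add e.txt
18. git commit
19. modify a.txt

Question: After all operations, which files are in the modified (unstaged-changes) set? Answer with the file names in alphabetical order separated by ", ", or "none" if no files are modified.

Answer: a.txt

Derivation:
After op 1 (modify c.txt): modified={c.txt} staged={none}
After op 2 (modify b.txt): modified={b.txt, c.txt} staged={none}
After op 3 (modify d.txt): modified={b.txt, c.txt, d.txt} staged={none}
After op 4 (git add b.txt): modified={c.txt, d.txt} staged={b.txt}
After op 5 (git add b.txt): modified={c.txt, d.txt} staged={b.txt}
After op 6 (modify b.txt): modified={b.txt, c.txt, d.txt} staged={b.txt}
After op 7 (modify e.txt): modified={b.txt, c.txt, d.txt, e.txt} staged={b.txt}
After op 8 (modify a.txt): modified={a.txt, b.txt, c.txt, d.txt, e.txt} staged={b.txt}
After op 9 (git reset b.txt): modified={a.txt, b.txt, c.txt, d.txt, e.txt} staged={none}
After op 10 (git add c.txt): modified={a.txt, b.txt, d.txt, e.txt} staged={c.txt}
After op 11 (git add e.txt): modified={a.txt, b.txt, d.txt} staged={c.txt, e.txt}
After op 12 (git add b.txt): modified={a.txt, d.txt} staged={b.txt, c.txt, e.txt}
After op 13 (git add d.txt): modified={a.txt} staged={b.txt, c.txt, d.txt, e.txt}
After op 14 (modify a.txt): modified={a.txt} staged={b.txt, c.txt, d.txt, e.txt}
After op 15 (git add a.txt): modified={none} staged={a.txt, b.txt, c.txt, d.txt, e.txt}
After op 16 (modify e.txt): modified={e.txt} staged={a.txt, b.txt, c.txt, d.txt, e.txt}
After op 17 (git add e.txt): modified={none} staged={a.txt, b.txt, c.txt, d.txt, e.txt}
After op 18 (git commit): modified={none} staged={none}
After op 19 (modify a.txt): modified={a.txt} staged={none}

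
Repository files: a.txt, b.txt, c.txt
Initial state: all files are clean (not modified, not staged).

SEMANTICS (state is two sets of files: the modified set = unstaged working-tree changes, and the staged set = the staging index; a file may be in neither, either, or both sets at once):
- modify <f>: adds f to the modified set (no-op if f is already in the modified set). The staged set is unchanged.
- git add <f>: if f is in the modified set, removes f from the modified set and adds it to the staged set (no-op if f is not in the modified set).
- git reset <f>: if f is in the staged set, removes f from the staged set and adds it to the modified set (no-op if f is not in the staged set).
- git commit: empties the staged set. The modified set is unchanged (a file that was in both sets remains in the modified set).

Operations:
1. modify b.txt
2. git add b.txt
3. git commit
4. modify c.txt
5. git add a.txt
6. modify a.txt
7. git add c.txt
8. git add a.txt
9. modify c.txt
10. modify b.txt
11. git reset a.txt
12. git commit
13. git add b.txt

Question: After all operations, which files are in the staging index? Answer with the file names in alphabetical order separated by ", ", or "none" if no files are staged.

After op 1 (modify b.txt): modified={b.txt} staged={none}
After op 2 (git add b.txt): modified={none} staged={b.txt}
After op 3 (git commit): modified={none} staged={none}
After op 4 (modify c.txt): modified={c.txt} staged={none}
After op 5 (git add a.txt): modified={c.txt} staged={none}
After op 6 (modify a.txt): modified={a.txt, c.txt} staged={none}
After op 7 (git add c.txt): modified={a.txt} staged={c.txt}
After op 8 (git add a.txt): modified={none} staged={a.txt, c.txt}
After op 9 (modify c.txt): modified={c.txt} staged={a.txt, c.txt}
After op 10 (modify b.txt): modified={b.txt, c.txt} staged={a.txt, c.txt}
After op 11 (git reset a.txt): modified={a.txt, b.txt, c.txt} staged={c.txt}
After op 12 (git commit): modified={a.txt, b.txt, c.txt} staged={none}
After op 13 (git add b.txt): modified={a.txt, c.txt} staged={b.txt}

Answer: b.txt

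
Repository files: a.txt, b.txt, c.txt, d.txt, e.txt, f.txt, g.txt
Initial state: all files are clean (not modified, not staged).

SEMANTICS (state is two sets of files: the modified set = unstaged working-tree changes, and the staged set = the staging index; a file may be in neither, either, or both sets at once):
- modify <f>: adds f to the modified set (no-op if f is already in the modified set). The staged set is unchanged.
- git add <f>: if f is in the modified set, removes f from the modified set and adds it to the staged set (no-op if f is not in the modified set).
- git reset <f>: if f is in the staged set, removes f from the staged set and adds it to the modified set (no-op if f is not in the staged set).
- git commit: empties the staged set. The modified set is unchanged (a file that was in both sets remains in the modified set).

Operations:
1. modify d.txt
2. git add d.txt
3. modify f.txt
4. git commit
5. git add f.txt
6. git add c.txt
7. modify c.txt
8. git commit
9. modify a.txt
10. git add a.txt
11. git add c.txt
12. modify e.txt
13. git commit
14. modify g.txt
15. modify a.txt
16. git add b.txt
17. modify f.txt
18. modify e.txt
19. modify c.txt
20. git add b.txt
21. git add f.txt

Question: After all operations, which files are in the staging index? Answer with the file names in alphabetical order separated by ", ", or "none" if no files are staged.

Answer: f.txt

Derivation:
After op 1 (modify d.txt): modified={d.txt} staged={none}
After op 2 (git add d.txt): modified={none} staged={d.txt}
After op 3 (modify f.txt): modified={f.txt} staged={d.txt}
After op 4 (git commit): modified={f.txt} staged={none}
After op 5 (git add f.txt): modified={none} staged={f.txt}
After op 6 (git add c.txt): modified={none} staged={f.txt}
After op 7 (modify c.txt): modified={c.txt} staged={f.txt}
After op 8 (git commit): modified={c.txt} staged={none}
After op 9 (modify a.txt): modified={a.txt, c.txt} staged={none}
After op 10 (git add a.txt): modified={c.txt} staged={a.txt}
After op 11 (git add c.txt): modified={none} staged={a.txt, c.txt}
After op 12 (modify e.txt): modified={e.txt} staged={a.txt, c.txt}
After op 13 (git commit): modified={e.txt} staged={none}
After op 14 (modify g.txt): modified={e.txt, g.txt} staged={none}
After op 15 (modify a.txt): modified={a.txt, e.txt, g.txt} staged={none}
After op 16 (git add b.txt): modified={a.txt, e.txt, g.txt} staged={none}
After op 17 (modify f.txt): modified={a.txt, e.txt, f.txt, g.txt} staged={none}
After op 18 (modify e.txt): modified={a.txt, e.txt, f.txt, g.txt} staged={none}
After op 19 (modify c.txt): modified={a.txt, c.txt, e.txt, f.txt, g.txt} staged={none}
After op 20 (git add b.txt): modified={a.txt, c.txt, e.txt, f.txt, g.txt} staged={none}
After op 21 (git add f.txt): modified={a.txt, c.txt, e.txt, g.txt} staged={f.txt}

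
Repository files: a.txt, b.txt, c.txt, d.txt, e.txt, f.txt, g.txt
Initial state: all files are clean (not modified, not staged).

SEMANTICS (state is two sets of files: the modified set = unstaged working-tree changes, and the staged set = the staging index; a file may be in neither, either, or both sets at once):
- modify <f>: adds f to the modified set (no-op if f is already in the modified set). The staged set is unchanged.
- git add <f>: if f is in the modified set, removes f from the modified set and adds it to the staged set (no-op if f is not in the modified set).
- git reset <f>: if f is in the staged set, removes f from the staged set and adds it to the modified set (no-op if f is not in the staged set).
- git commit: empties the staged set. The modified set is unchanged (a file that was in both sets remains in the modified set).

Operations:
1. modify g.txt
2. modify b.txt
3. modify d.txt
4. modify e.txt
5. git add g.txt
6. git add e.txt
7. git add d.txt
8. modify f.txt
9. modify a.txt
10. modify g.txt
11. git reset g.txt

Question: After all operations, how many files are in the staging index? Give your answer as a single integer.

Answer: 2

Derivation:
After op 1 (modify g.txt): modified={g.txt} staged={none}
After op 2 (modify b.txt): modified={b.txt, g.txt} staged={none}
After op 3 (modify d.txt): modified={b.txt, d.txt, g.txt} staged={none}
After op 4 (modify e.txt): modified={b.txt, d.txt, e.txt, g.txt} staged={none}
After op 5 (git add g.txt): modified={b.txt, d.txt, e.txt} staged={g.txt}
After op 6 (git add e.txt): modified={b.txt, d.txt} staged={e.txt, g.txt}
After op 7 (git add d.txt): modified={b.txt} staged={d.txt, e.txt, g.txt}
After op 8 (modify f.txt): modified={b.txt, f.txt} staged={d.txt, e.txt, g.txt}
After op 9 (modify a.txt): modified={a.txt, b.txt, f.txt} staged={d.txt, e.txt, g.txt}
After op 10 (modify g.txt): modified={a.txt, b.txt, f.txt, g.txt} staged={d.txt, e.txt, g.txt}
After op 11 (git reset g.txt): modified={a.txt, b.txt, f.txt, g.txt} staged={d.txt, e.txt}
Final staged set: {d.txt, e.txt} -> count=2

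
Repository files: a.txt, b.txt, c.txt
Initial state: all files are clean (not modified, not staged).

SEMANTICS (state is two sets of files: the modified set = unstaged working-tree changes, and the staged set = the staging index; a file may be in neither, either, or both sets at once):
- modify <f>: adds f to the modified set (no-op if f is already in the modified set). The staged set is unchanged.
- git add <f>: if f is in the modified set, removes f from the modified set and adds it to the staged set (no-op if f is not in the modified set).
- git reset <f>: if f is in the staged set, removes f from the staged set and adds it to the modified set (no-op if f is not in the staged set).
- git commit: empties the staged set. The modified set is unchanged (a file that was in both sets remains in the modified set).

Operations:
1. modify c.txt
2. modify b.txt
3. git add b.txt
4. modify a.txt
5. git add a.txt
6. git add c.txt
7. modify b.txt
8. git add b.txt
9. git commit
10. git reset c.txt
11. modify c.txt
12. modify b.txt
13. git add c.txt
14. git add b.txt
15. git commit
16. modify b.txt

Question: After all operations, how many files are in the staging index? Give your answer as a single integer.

Answer: 0

Derivation:
After op 1 (modify c.txt): modified={c.txt} staged={none}
After op 2 (modify b.txt): modified={b.txt, c.txt} staged={none}
After op 3 (git add b.txt): modified={c.txt} staged={b.txt}
After op 4 (modify a.txt): modified={a.txt, c.txt} staged={b.txt}
After op 5 (git add a.txt): modified={c.txt} staged={a.txt, b.txt}
After op 6 (git add c.txt): modified={none} staged={a.txt, b.txt, c.txt}
After op 7 (modify b.txt): modified={b.txt} staged={a.txt, b.txt, c.txt}
After op 8 (git add b.txt): modified={none} staged={a.txt, b.txt, c.txt}
After op 9 (git commit): modified={none} staged={none}
After op 10 (git reset c.txt): modified={none} staged={none}
After op 11 (modify c.txt): modified={c.txt} staged={none}
After op 12 (modify b.txt): modified={b.txt, c.txt} staged={none}
After op 13 (git add c.txt): modified={b.txt} staged={c.txt}
After op 14 (git add b.txt): modified={none} staged={b.txt, c.txt}
After op 15 (git commit): modified={none} staged={none}
After op 16 (modify b.txt): modified={b.txt} staged={none}
Final staged set: {none} -> count=0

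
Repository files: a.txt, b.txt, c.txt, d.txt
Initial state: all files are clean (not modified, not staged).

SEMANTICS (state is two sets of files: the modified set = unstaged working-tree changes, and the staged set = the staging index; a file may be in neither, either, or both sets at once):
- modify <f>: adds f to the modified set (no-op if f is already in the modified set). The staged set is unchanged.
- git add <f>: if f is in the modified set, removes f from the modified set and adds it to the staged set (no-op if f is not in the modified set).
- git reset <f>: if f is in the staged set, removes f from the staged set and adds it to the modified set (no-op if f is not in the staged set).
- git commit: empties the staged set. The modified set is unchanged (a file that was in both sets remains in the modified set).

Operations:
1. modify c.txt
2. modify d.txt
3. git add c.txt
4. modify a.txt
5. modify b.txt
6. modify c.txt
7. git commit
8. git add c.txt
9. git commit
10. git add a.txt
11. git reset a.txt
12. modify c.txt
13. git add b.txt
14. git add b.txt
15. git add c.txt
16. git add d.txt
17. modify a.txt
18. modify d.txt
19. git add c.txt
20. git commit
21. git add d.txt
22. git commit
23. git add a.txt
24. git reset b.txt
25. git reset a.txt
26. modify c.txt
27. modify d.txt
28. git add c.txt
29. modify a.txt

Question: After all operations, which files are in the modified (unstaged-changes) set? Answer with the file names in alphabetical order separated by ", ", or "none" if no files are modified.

Answer: a.txt, d.txt

Derivation:
After op 1 (modify c.txt): modified={c.txt} staged={none}
After op 2 (modify d.txt): modified={c.txt, d.txt} staged={none}
After op 3 (git add c.txt): modified={d.txt} staged={c.txt}
After op 4 (modify a.txt): modified={a.txt, d.txt} staged={c.txt}
After op 5 (modify b.txt): modified={a.txt, b.txt, d.txt} staged={c.txt}
After op 6 (modify c.txt): modified={a.txt, b.txt, c.txt, d.txt} staged={c.txt}
After op 7 (git commit): modified={a.txt, b.txt, c.txt, d.txt} staged={none}
After op 8 (git add c.txt): modified={a.txt, b.txt, d.txt} staged={c.txt}
After op 9 (git commit): modified={a.txt, b.txt, d.txt} staged={none}
After op 10 (git add a.txt): modified={b.txt, d.txt} staged={a.txt}
After op 11 (git reset a.txt): modified={a.txt, b.txt, d.txt} staged={none}
After op 12 (modify c.txt): modified={a.txt, b.txt, c.txt, d.txt} staged={none}
After op 13 (git add b.txt): modified={a.txt, c.txt, d.txt} staged={b.txt}
After op 14 (git add b.txt): modified={a.txt, c.txt, d.txt} staged={b.txt}
After op 15 (git add c.txt): modified={a.txt, d.txt} staged={b.txt, c.txt}
After op 16 (git add d.txt): modified={a.txt} staged={b.txt, c.txt, d.txt}
After op 17 (modify a.txt): modified={a.txt} staged={b.txt, c.txt, d.txt}
After op 18 (modify d.txt): modified={a.txt, d.txt} staged={b.txt, c.txt, d.txt}
After op 19 (git add c.txt): modified={a.txt, d.txt} staged={b.txt, c.txt, d.txt}
After op 20 (git commit): modified={a.txt, d.txt} staged={none}
After op 21 (git add d.txt): modified={a.txt} staged={d.txt}
After op 22 (git commit): modified={a.txt} staged={none}
After op 23 (git add a.txt): modified={none} staged={a.txt}
After op 24 (git reset b.txt): modified={none} staged={a.txt}
After op 25 (git reset a.txt): modified={a.txt} staged={none}
After op 26 (modify c.txt): modified={a.txt, c.txt} staged={none}
After op 27 (modify d.txt): modified={a.txt, c.txt, d.txt} staged={none}
After op 28 (git add c.txt): modified={a.txt, d.txt} staged={c.txt}
After op 29 (modify a.txt): modified={a.txt, d.txt} staged={c.txt}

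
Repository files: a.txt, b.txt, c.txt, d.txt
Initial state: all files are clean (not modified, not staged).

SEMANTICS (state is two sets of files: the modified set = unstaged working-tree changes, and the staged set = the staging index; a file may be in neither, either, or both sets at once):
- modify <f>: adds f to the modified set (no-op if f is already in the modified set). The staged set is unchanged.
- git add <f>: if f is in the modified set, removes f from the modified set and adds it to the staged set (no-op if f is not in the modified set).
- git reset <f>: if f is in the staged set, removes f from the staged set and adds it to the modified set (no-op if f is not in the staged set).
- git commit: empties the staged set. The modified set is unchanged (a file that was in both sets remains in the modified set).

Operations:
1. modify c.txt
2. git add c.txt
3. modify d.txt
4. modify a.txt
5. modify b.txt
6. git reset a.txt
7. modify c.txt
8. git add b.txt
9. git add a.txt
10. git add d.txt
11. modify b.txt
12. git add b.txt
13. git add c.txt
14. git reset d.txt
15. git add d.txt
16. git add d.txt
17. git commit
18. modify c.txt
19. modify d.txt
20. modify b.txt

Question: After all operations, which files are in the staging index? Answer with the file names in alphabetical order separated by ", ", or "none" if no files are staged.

Answer: none

Derivation:
After op 1 (modify c.txt): modified={c.txt} staged={none}
After op 2 (git add c.txt): modified={none} staged={c.txt}
After op 3 (modify d.txt): modified={d.txt} staged={c.txt}
After op 4 (modify a.txt): modified={a.txt, d.txt} staged={c.txt}
After op 5 (modify b.txt): modified={a.txt, b.txt, d.txt} staged={c.txt}
After op 6 (git reset a.txt): modified={a.txt, b.txt, d.txt} staged={c.txt}
After op 7 (modify c.txt): modified={a.txt, b.txt, c.txt, d.txt} staged={c.txt}
After op 8 (git add b.txt): modified={a.txt, c.txt, d.txt} staged={b.txt, c.txt}
After op 9 (git add a.txt): modified={c.txt, d.txt} staged={a.txt, b.txt, c.txt}
After op 10 (git add d.txt): modified={c.txt} staged={a.txt, b.txt, c.txt, d.txt}
After op 11 (modify b.txt): modified={b.txt, c.txt} staged={a.txt, b.txt, c.txt, d.txt}
After op 12 (git add b.txt): modified={c.txt} staged={a.txt, b.txt, c.txt, d.txt}
After op 13 (git add c.txt): modified={none} staged={a.txt, b.txt, c.txt, d.txt}
After op 14 (git reset d.txt): modified={d.txt} staged={a.txt, b.txt, c.txt}
After op 15 (git add d.txt): modified={none} staged={a.txt, b.txt, c.txt, d.txt}
After op 16 (git add d.txt): modified={none} staged={a.txt, b.txt, c.txt, d.txt}
After op 17 (git commit): modified={none} staged={none}
After op 18 (modify c.txt): modified={c.txt} staged={none}
After op 19 (modify d.txt): modified={c.txt, d.txt} staged={none}
After op 20 (modify b.txt): modified={b.txt, c.txt, d.txt} staged={none}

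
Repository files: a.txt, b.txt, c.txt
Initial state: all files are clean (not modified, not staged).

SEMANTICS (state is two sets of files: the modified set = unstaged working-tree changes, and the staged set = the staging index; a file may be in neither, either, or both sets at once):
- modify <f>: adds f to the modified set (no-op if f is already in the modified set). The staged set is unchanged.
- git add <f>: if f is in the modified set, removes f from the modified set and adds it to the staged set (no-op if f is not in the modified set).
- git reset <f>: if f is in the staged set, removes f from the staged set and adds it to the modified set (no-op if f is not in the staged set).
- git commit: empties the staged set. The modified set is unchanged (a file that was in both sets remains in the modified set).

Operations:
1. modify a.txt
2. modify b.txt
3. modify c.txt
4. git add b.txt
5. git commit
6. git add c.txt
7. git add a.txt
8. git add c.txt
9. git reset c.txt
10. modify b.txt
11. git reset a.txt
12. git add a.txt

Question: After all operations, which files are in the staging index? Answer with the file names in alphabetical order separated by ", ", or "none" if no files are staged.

After op 1 (modify a.txt): modified={a.txt} staged={none}
After op 2 (modify b.txt): modified={a.txt, b.txt} staged={none}
After op 3 (modify c.txt): modified={a.txt, b.txt, c.txt} staged={none}
After op 4 (git add b.txt): modified={a.txt, c.txt} staged={b.txt}
After op 5 (git commit): modified={a.txt, c.txt} staged={none}
After op 6 (git add c.txt): modified={a.txt} staged={c.txt}
After op 7 (git add a.txt): modified={none} staged={a.txt, c.txt}
After op 8 (git add c.txt): modified={none} staged={a.txt, c.txt}
After op 9 (git reset c.txt): modified={c.txt} staged={a.txt}
After op 10 (modify b.txt): modified={b.txt, c.txt} staged={a.txt}
After op 11 (git reset a.txt): modified={a.txt, b.txt, c.txt} staged={none}
After op 12 (git add a.txt): modified={b.txt, c.txt} staged={a.txt}

Answer: a.txt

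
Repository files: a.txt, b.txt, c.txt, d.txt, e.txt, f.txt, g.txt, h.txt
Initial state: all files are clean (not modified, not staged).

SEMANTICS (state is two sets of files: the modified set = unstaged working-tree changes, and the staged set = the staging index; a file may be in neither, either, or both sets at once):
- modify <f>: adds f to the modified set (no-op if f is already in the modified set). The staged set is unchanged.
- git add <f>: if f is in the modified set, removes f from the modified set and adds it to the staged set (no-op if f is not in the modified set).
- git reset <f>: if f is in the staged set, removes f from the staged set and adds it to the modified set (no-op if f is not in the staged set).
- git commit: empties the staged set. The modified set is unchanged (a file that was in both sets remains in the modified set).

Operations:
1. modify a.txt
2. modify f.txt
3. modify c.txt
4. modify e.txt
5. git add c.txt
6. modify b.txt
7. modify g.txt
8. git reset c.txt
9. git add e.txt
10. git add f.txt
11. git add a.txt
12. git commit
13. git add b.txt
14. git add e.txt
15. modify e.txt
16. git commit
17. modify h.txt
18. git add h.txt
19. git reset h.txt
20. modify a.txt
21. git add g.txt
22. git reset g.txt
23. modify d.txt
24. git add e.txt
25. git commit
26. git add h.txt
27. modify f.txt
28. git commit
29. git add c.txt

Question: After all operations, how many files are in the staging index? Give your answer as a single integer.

Answer: 1

Derivation:
After op 1 (modify a.txt): modified={a.txt} staged={none}
After op 2 (modify f.txt): modified={a.txt, f.txt} staged={none}
After op 3 (modify c.txt): modified={a.txt, c.txt, f.txt} staged={none}
After op 4 (modify e.txt): modified={a.txt, c.txt, e.txt, f.txt} staged={none}
After op 5 (git add c.txt): modified={a.txt, e.txt, f.txt} staged={c.txt}
After op 6 (modify b.txt): modified={a.txt, b.txt, e.txt, f.txt} staged={c.txt}
After op 7 (modify g.txt): modified={a.txt, b.txt, e.txt, f.txt, g.txt} staged={c.txt}
After op 8 (git reset c.txt): modified={a.txt, b.txt, c.txt, e.txt, f.txt, g.txt} staged={none}
After op 9 (git add e.txt): modified={a.txt, b.txt, c.txt, f.txt, g.txt} staged={e.txt}
After op 10 (git add f.txt): modified={a.txt, b.txt, c.txt, g.txt} staged={e.txt, f.txt}
After op 11 (git add a.txt): modified={b.txt, c.txt, g.txt} staged={a.txt, e.txt, f.txt}
After op 12 (git commit): modified={b.txt, c.txt, g.txt} staged={none}
After op 13 (git add b.txt): modified={c.txt, g.txt} staged={b.txt}
After op 14 (git add e.txt): modified={c.txt, g.txt} staged={b.txt}
After op 15 (modify e.txt): modified={c.txt, e.txt, g.txt} staged={b.txt}
After op 16 (git commit): modified={c.txt, e.txt, g.txt} staged={none}
After op 17 (modify h.txt): modified={c.txt, e.txt, g.txt, h.txt} staged={none}
After op 18 (git add h.txt): modified={c.txt, e.txt, g.txt} staged={h.txt}
After op 19 (git reset h.txt): modified={c.txt, e.txt, g.txt, h.txt} staged={none}
After op 20 (modify a.txt): modified={a.txt, c.txt, e.txt, g.txt, h.txt} staged={none}
After op 21 (git add g.txt): modified={a.txt, c.txt, e.txt, h.txt} staged={g.txt}
After op 22 (git reset g.txt): modified={a.txt, c.txt, e.txt, g.txt, h.txt} staged={none}
After op 23 (modify d.txt): modified={a.txt, c.txt, d.txt, e.txt, g.txt, h.txt} staged={none}
After op 24 (git add e.txt): modified={a.txt, c.txt, d.txt, g.txt, h.txt} staged={e.txt}
After op 25 (git commit): modified={a.txt, c.txt, d.txt, g.txt, h.txt} staged={none}
After op 26 (git add h.txt): modified={a.txt, c.txt, d.txt, g.txt} staged={h.txt}
After op 27 (modify f.txt): modified={a.txt, c.txt, d.txt, f.txt, g.txt} staged={h.txt}
After op 28 (git commit): modified={a.txt, c.txt, d.txt, f.txt, g.txt} staged={none}
After op 29 (git add c.txt): modified={a.txt, d.txt, f.txt, g.txt} staged={c.txt}
Final staged set: {c.txt} -> count=1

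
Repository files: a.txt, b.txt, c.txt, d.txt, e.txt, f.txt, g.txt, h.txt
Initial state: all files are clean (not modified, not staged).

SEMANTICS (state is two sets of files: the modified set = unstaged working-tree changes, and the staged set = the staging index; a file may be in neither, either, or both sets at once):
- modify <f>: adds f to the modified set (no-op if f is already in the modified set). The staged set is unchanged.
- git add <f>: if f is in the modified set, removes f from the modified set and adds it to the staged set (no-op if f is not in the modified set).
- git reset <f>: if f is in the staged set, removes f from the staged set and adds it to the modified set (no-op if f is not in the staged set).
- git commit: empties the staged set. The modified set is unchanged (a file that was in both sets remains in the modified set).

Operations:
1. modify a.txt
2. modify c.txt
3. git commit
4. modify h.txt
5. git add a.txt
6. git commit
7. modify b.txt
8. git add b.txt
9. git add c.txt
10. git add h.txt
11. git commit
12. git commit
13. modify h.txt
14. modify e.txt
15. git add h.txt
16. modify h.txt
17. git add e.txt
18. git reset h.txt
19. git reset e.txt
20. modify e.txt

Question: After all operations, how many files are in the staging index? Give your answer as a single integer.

After op 1 (modify a.txt): modified={a.txt} staged={none}
After op 2 (modify c.txt): modified={a.txt, c.txt} staged={none}
After op 3 (git commit): modified={a.txt, c.txt} staged={none}
After op 4 (modify h.txt): modified={a.txt, c.txt, h.txt} staged={none}
After op 5 (git add a.txt): modified={c.txt, h.txt} staged={a.txt}
After op 6 (git commit): modified={c.txt, h.txt} staged={none}
After op 7 (modify b.txt): modified={b.txt, c.txt, h.txt} staged={none}
After op 8 (git add b.txt): modified={c.txt, h.txt} staged={b.txt}
After op 9 (git add c.txt): modified={h.txt} staged={b.txt, c.txt}
After op 10 (git add h.txt): modified={none} staged={b.txt, c.txt, h.txt}
After op 11 (git commit): modified={none} staged={none}
After op 12 (git commit): modified={none} staged={none}
After op 13 (modify h.txt): modified={h.txt} staged={none}
After op 14 (modify e.txt): modified={e.txt, h.txt} staged={none}
After op 15 (git add h.txt): modified={e.txt} staged={h.txt}
After op 16 (modify h.txt): modified={e.txt, h.txt} staged={h.txt}
After op 17 (git add e.txt): modified={h.txt} staged={e.txt, h.txt}
After op 18 (git reset h.txt): modified={h.txt} staged={e.txt}
After op 19 (git reset e.txt): modified={e.txt, h.txt} staged={none}
After op 20 (modify e.txt): modified={e.txt, h.txt} staged={none}
Final staged set: {none} -> count=0

Answer: 0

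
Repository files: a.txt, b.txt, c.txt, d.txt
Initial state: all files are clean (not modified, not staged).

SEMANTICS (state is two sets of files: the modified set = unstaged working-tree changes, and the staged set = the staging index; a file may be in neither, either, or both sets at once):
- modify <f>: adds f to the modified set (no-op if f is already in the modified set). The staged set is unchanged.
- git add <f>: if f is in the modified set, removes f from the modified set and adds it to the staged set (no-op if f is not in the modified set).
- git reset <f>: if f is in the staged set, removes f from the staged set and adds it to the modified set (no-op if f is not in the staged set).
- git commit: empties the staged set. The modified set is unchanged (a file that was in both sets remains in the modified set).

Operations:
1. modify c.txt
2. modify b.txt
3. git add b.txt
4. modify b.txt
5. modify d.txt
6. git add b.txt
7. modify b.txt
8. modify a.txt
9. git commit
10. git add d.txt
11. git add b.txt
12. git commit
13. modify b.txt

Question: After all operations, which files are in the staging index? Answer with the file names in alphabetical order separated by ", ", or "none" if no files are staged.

After op 1 (modify c.txt): modified={c.txt} staged={none}
After op 2 (modify b.txt): modified={b.txt, c.txt} staged={none}
After op 3 (git add b.txt): modified={c.txt} staged={b.txt}
After op 4 (modify b.txt): modified={b.txt, c.txt} staged={b.txt}
After op 5 (modify d.txt): modified={b.txt, c.txt, d.txt} staged={b.txt}
After op 6 (git add b.txt): modified={c.txt, d.txt} staged={b.txt}
After op 7 (modify b.txt): modified={b.txt, c.txt, d.txt} staged={b.txt}
After op 8 (modify a.txt): modified={a.txt, b.txt, c.txt, d.txt} staged={b.txt}
After op 9 (git commit): modified={a.txt, b.txt, c.txt, d.txt} staged={none}
After op 10 (git add d.txt): modified={a.txt, b.txt, c.txt} staged={d.txt}
After op 11 (git add b.txt): modified={a.txt, c.txt} staged={b.txt, d.txt}
After op 12 (git commit): modified={a.txt, c.txt} staged={none}
After op 13 (modify b.txt): modified={a.txt, b.txt, c.txt} staged={none}

Answer: none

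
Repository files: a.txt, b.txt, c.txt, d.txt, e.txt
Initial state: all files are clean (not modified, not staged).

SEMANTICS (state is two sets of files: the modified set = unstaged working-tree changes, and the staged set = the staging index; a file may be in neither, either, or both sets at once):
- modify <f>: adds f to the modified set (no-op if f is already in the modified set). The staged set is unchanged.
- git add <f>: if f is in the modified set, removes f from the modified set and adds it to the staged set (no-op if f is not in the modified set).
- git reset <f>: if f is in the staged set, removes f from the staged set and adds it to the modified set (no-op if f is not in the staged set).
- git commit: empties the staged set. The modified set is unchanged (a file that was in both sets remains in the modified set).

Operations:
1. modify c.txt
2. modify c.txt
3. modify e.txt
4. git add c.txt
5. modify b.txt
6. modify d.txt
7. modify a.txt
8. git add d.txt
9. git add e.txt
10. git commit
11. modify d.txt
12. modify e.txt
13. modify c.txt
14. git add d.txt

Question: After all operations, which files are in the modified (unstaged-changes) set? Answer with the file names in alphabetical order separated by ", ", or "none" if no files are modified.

Answer: a.txt, b.txt, c.txt, e.txt

Derivation:
After op 1 (modify c.txt): modified={c.txt} staged={none}
After op 2 (modify c.txt): modified={c.txt} staged={none}
After op 3 (modify e.txt): modified={c.txt, e.txt} staged={none}
After op 4 (git add c.txt): modified={e.txt} staged={c.txt}
After op 5 (modify b.txt): modified={b.txt, e.txt} staged={c.txt}
After op 6 (modify d.txt): modified={b.txt, d.txt, e.txt} staged={c.txt}
After op 7 (modify a.txt): modified={a.txt, b.txt, d.txt, e.txt} staged={c.txt}
After op 8 (git add d.txt): modified={a.txt, b.txt, e.txt} staged={c.txt, d.txt}
After op 9 (git add e.txt): modified={a.txt, b.txt} staged={c.txt, d.txt, e.txt}
After op 10 (git commit): modified={a.txt, b.txt} staged={none}
After op 11 (modify d.txt): modified={a.txt, b.txt, d.txt} staged={none}
After op 12 (modify e.txt): modified={a.txt, b.txt, d.txt, e.txt} staged={none}
After op 13 (modify c.txt): modified={a.txt, b.txt, c.txt, d.txt, e.txt} staged={none}
After op 14 (git add d.txt): modified={a.txt, b.txt, c.txt, e.txt} staged={d.txt}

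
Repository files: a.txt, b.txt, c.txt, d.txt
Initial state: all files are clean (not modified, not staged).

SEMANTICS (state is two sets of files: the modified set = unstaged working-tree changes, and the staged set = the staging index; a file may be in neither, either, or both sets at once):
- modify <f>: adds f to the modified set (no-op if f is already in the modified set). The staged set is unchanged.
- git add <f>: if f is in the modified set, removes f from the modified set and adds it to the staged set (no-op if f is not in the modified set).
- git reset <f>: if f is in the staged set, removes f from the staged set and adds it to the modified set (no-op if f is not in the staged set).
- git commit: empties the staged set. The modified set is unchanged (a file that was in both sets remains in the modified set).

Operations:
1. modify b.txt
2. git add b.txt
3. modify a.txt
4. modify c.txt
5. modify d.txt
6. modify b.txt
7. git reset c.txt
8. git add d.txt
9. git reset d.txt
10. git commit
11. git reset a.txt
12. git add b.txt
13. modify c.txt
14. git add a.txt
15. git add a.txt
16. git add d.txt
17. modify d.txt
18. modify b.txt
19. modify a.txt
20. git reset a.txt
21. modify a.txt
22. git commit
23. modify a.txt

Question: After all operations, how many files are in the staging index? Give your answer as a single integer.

After op 1 (modify b.txt): modified={b.txt} staged={none}
After op 2 (git add b.txt): modified={none} staged={b.txt}
After op 3 (modify a.txt): modified={a.txt} staged={b.txt}
After op 4 (modify c.txt): modified={a.txt, c.txt} staged={b.txt}
After op 5 (modify d.txt): modified={a.txt, c.txt, d.txt} staged={b.txt}
After op 6 (modify b.txt): modified={a.txt, b.txt, c.txt, d.txt} staged={b.txt}
After op 7 (git reset c.txt): modified={a.txt, b.txt, c.txt, d.txt} staged={b.txt}
After op 8 (git add d.txt): modified={a.txt, b.txt, c.txt} staged={b.txt, d.txt}
After op 9 (git reset d.txt): modified={a.txt, b.txt, c.txt, d.txt} staged={b.txt}
After op 10 (git commit): modified={a.txt, b.txt, c.txt, d.txt} staged={none}
After op 11 (git reset a.txt): modified={a.txt, b.txt, c.txt, d.txt} staged={none}
After op 12 (git add b.txt): modified={a.txt, c.txt, d.txt} staged={b.txt}
After op 13 (modify c.txt): modified={a.txt, c.txt, d.txt} staged={b.txt}
After op 14 (git add a.txt): modified={c.txt, d.txt} staged={a.txt, b.txt}
After op 15 (git add a.txt): modified={c.txt, d.txt} staged={a.txt, b.txt}
After op 16 (git add d.txt): modified={c.txt} staged={a.txt, b.txt, d.txt}
After op 17 (modify d.txt): modified={c.txt, d.txt} staged={a.txt, b.txt, d.txt}
After op 18 (modify b.txt): modified={b.txt, c.txt, d.txt} staged={a.txt, b.txt, d.txt}
After op 19 (modify a.txt): modified={a.txt, b.txt, c.txt, d.txt} staged={a.txt, b.txt, d.txt}
After op 20 (git reset a.txt): modified={a.txt, b.txt, c.txt, d.txt} staged={b.txt, d.txt}
After op 21 (modify a.txt): modified={a.txt, b.txt, c.txt, d.txt} staged={b.txt, d.txt}
After op 22 (git commit): modified={a.txt, b.txt, c.txt, d.txt} staged={none}
After op 23 (modify a.txt): modified={a.txt, b.txt, c.txt, d.txt} staged={none}
Final staged set: {none} -> count=0

Answer: 0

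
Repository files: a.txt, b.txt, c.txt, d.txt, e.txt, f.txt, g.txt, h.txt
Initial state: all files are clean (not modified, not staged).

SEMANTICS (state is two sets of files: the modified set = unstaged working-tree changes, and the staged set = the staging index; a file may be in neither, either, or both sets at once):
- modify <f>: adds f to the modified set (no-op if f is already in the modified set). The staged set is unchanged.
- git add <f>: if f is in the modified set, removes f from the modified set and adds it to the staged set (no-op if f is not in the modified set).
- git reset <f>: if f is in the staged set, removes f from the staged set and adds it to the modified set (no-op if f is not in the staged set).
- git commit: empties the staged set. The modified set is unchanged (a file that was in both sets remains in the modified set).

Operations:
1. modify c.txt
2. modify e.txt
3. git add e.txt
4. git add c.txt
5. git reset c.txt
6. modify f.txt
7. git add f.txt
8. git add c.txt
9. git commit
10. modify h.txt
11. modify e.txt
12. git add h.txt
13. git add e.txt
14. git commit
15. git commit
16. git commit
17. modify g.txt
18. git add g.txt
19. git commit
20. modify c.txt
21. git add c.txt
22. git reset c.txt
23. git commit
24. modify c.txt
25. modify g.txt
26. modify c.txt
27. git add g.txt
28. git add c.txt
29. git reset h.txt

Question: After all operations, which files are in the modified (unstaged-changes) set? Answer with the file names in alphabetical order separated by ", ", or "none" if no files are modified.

Answer: none

Derivation:
After op 1 (modify c.txt): modified={c.txt} staged={none}
After op 2 (modify e.txt): modified={c.txt, e.txt} staged={none}
After op 3 (git add e.txt): modified={c.txt} staged={e.txt}
After op 4 (git add c.txt): modified={none} staged={c.txt, e.txt}
After op 5 (git reset c.txt): modified={c.txt} staged={e.txt}
After op 6 (modify f.txt): modified={c.txt, f.txt} staged={e.txt}
After op 7 (git add f.txt): modified={c.txt} staged={e.txt, f.txt}
After op 8 (git add c.txt): modified={none} staged={c.txt, e.txt, f.txt}
After op 9 (git commit): modified={none} staged={none}
After op 10 (modify h.txt): modified={h.txt} staged={none}
After op 11 (modify e.txt): modified={e.txt, h.txt} staged={none}
After op 12 (git add h.txt): modified={e.txt} staged={h.txt}
After op 13 (git add e.txt): modified={none} staged={e.txt, h.txt}
After op 14 (git commit): modified={none} staged={none}
After op 15 (git commit): modified={none} staged={none}
After op 16 (git commit): modified={none} staged={none}
After op 17 (modify g.txt): modified={g.txt} staged={none}
After op 18 (git add g.txt): modified={none} staged={g.txt}
After op 19 (git commit): modified={none} staged={none}
After op 20 (modify c.txt): modified={c.txt} staged={none}
After op 21 (git add c.txt): modified={none} staged={c.txt}
After op 22 (git reset c.txt): modified={c.txt} staged={none}
After op 23 (git commit): modified={c.txt} staged={none}
After op 24 (modify c.txt): modified={c.txt} staged={none}
After op 25 (modify g.txt): modified={c.txt, g.txt} staged={none}
After op 26 (modify c.txt): modified={c.txt, g.txt} staged={none}
After op 27 (git add g.txt): modified={c.txt} staged={g.txt}
After op 28 (git add c.txt): modified={none} staged={c.txt, g.txt}
After op 29 (git reset h.txt): modified={none} staged={c.txt, g.txt}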